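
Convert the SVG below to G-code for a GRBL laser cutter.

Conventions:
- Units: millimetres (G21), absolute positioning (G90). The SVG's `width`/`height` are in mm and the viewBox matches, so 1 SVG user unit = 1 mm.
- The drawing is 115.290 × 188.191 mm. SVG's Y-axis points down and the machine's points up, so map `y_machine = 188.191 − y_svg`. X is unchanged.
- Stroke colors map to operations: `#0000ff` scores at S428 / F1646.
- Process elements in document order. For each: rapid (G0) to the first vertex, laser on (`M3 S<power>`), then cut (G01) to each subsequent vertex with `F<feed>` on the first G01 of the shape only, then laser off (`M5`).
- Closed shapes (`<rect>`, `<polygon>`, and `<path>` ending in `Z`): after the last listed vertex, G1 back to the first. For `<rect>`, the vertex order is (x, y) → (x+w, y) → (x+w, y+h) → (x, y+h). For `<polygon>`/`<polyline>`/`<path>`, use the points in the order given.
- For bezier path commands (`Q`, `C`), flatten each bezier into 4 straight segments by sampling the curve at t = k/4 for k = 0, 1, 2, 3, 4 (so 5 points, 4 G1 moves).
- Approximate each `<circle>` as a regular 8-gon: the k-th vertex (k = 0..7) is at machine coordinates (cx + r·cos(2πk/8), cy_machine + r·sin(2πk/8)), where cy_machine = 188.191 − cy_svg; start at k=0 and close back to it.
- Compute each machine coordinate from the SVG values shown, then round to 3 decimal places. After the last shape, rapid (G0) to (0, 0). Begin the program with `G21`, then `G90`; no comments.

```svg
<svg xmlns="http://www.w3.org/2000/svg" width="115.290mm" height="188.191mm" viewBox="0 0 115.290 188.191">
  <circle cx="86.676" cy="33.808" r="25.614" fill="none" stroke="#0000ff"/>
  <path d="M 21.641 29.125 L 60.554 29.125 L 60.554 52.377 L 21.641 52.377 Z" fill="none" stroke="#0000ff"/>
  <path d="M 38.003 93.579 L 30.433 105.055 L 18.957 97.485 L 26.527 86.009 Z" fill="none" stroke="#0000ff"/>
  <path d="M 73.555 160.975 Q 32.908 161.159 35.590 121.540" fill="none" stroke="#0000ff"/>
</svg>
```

Since the viewBox matches the mm dimensions, user units are millimetres directly. The only transform is the Y-flip y_m = 188.191 − y_svg.

Shape 1 is a circle drawn with `<circle>`. Its stroke #0000ff means score at S428, F1646. After flipping Y the toolpath is (112.290,154.383) → (104.788,172.495) → (86.676,179.997) → (68.564,172.495) → (61.062,154.383) → (68.564,136.271) → (86.676,128.769) → (104.788,136.271) → (112.290,154.383), returning to the start.

Shape 2 is a rectangle drawn with `<path>`. Its stroke #0000ff means score at S428, F1646. After flipping Y the toolpath is (21.641,159.066) → (60.554,159.066) → (60.554,135.814) → (21.641,135.814) → (21.641,159.066), returning to the start.

Shape 3 is a regular polygon drawn with `<path>`. Its stroke #0000ff means score at S428, F1646. After flipping Y the toolpath is (38.003,94.612) → (30.433,83.136) → (18.957,90.706) → (26.527,102.182) → (38.003,94.612), returning to the start.

Shape 4 is a quadratic bezier drawn with `<path>`. Its stroke #0000ff means score at S428, F1646. After flipping Y the toolpath is (73.555,27.216) → (55.940,29.612) → (43.740,36.983) → (36.957,49.329) → (35.590,66.651).

G21
G90
G0 X112.290 Y154.383
M3 S428
G01 X104.788 Y172.495 F1646
G01 X86.676 Y179.997
G01 X68.564 Y172.495
G01 X61.062 Y154.383
G01 X68.564 Y136.271
G01 X86.676 Y128.769
G01 X104.788 Y136.271
G01 X112.290 Y154.383
M5
G0 X21.641 Y159.066
M3 S428
G01 X60.554 Y159.066 F1646
G01 X60.554 Y135.814
G01 X21.641 Y135.814
G01 X21.641 Y159.066
M5
G0 X38.003 Y94.612
M3 S428
G01 X30.433 Y83.136 F1646
G01 X18.957 Y90.706
G01 X26.527 Y102.182
G01 X38.003 Y94.612
M5
G0 X73.555 Y27.216
M3 S428
G01 X55.940 Y29.612 F1646
G01 X43.740 Y36.983
G01 X36.957 Y49.329
G01 X35.590 Y66.651
M5
G0 X0.000 Y0.000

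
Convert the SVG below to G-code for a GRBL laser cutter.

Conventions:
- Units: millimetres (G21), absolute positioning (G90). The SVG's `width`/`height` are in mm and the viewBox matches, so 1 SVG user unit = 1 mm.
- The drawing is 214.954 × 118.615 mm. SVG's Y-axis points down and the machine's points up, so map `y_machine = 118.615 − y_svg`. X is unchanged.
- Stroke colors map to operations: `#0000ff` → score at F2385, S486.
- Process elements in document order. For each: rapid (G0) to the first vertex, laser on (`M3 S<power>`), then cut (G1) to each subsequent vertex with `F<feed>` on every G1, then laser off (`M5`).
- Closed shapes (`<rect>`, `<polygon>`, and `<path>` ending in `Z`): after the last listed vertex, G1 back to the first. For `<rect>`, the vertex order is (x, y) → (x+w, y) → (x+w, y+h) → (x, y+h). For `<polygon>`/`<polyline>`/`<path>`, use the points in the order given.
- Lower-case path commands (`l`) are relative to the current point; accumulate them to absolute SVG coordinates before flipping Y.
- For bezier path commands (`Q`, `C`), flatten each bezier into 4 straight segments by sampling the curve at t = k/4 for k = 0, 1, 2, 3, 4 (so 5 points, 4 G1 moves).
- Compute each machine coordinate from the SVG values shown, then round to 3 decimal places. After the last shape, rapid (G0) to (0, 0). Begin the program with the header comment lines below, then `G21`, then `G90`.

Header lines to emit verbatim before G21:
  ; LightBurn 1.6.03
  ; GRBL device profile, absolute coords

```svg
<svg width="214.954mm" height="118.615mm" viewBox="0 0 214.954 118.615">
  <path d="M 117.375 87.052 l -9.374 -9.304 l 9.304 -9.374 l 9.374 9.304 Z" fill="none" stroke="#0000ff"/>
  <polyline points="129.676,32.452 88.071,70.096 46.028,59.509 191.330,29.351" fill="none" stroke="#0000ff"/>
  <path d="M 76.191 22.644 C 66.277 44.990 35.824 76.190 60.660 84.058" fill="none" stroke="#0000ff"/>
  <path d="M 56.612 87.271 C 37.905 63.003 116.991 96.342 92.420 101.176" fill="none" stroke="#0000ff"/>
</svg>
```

; LightBurn 1.6.03
; GRBL device profile, absolute coords
G21
G90
G0 X117.375 Y31.563
M3 S486
G1 X108.001 Y40.867 F2385
G1 X117.305 Y50.241 F2385
G1 X126.679 Y40.937 F2385
G1 X117.375 Y31.563 F2385
M5
G0 X129.676 Y86.163
M3 S486
G1 X88.071 Y48.519 F2385
G1 X46.028 Y59.106 F2385
G1 X191.330 Y89.264 F2385
M5
G0 X76.191 Y95.971
M3 S486
G1 X66.089 Y78.054 F2385
G1 X55.394 Y59.835 F2385
G1 X51.215 Y44.330 F2385
G1 X60.660 Y34.557 F2385
M5
G0 X56.612 Y31.344
M3 S486
G1 X57.770 Y40.089 F2385
G1 X76.715 Y35.305 F2385
G1 X94.560 Y25.064 F2385
G1 X92.420 Y17.439 F2385
M5
G0 X0.000 Y0.000

viewBox `0 0 214.954 118.615` with mm width/height → 1 unit = 1 mm. Flip: y_m = 118.615 − y_svg.

**Shape 1** — `<path>` regular polygon, stroke `#0000ff` → score (S486, F2385). Machine vertices: (117.375,31.563) → (108.001,40.867) → (117.305,50.241) → (126.679,40.937) → (117.375,31.563). Closed: final G1 returns to the first vertex.

**Shape 2** — `<polyline>` open polyline, stroke `#0000ff` → score (S486, F2385). Machine vertices: (129.676,86.163) → (88.071,48.519) → (46.028,59.106) → (191.330,89.264). Open path.

**Shape 3** — `<path>` cubic bezier, stroke `#0000ff` → score (S486, F2385). Control points (SVG): P0=(76.191,22.644), P1=(66.277,44.990), P2=(35.824,76.190), P3=(60.660,84.058); sampled at t=k/4. Machine vertices: (76.191,95.971) → (66.089,78.054) → (55.394,59.835) → (51.215,44.330) → (60.660,34.557). Open path.

**Shape 4** — `<path>` cubic bezier, stroke `#0000ff` → score (S486, F2385). Control points (SVG): P0=(56.612,87.271), P1=(37.905,63.003), P2=(116.991,96.342), P3=(92.420,101.176); sampled at t=k/4. Machine vertices: (56.612,31.344) → (57.770,40.089) → (76.715,35.305) → (94.560,25.064) → (92.420,17.439). Open path.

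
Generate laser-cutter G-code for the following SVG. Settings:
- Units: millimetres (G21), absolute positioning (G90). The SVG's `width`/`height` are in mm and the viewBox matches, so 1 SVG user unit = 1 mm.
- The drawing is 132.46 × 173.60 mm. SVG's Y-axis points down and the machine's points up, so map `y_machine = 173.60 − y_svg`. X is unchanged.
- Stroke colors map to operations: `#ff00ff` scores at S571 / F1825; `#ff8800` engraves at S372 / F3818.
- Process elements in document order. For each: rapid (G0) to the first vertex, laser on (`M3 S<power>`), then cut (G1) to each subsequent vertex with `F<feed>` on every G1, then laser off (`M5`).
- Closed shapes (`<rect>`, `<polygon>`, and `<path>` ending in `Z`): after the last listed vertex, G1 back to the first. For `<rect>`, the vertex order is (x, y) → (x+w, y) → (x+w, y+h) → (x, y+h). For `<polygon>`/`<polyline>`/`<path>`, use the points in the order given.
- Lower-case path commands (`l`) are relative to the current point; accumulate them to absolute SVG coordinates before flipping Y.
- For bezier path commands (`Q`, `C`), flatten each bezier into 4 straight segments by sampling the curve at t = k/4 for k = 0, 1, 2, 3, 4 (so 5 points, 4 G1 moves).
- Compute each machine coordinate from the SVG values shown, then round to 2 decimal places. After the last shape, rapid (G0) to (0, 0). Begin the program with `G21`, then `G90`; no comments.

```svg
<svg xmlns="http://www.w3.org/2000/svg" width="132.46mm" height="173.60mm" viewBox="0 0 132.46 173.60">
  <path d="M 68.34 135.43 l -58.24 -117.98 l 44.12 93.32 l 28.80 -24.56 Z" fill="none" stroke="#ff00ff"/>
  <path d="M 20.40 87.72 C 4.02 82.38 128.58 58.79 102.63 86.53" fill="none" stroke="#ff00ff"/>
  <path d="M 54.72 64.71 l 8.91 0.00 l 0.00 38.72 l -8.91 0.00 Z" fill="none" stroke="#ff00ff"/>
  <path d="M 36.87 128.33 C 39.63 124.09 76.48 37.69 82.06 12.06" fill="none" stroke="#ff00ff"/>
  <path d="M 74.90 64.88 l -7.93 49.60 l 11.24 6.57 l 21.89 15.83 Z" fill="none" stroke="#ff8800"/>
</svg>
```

G21
G90
G0 X68.34 Y38.17
M3 S571
G1 X10.10 Y156.15 F1825
G1 X54.22 Y62.83 F1825
G1 X83.02 Y87.39 F1825
G1 X68.34 Y38.17 F1825
M5
G0 X20.40 Y85.88
M3 S571
G1 X29.99 Y92.22 F1825
G1 X65.10 Y98.88 F1825
G1 X98.43 Y99.34 F1825
G1 X102.63 Y87.07 F1825
M5
G0 X54.72 Y108.89
M3 S571
G1 X63.63 Y108.89 F1825
G1 X63.63 Y70.17 F1825
G1 X54.72 Y70.17 F1825
G1 X54.72 Y108.89 F1825
M5
G0 X36.87 Y45.27
M3 S571
G1 X44.31 Y61.62 F1825
G1 X58.41 Y95.38 F1825
G1 X73.03 Y133.16 F1825
G1 X82.06 Y161.54 F1825
M5
G0 X74.90 Y108.72
M3 S372
G1 X66.97 Y59.12 F3818
G1 X78.21 Y52.55 F3818
G1 X100.10 Y36.72 F3818
G1 X74.90 Y108.72 F3818
M5
G0 X0.00 Y0.00

Since the viewBox matches the mm dimensions, user units are millimetres directly. The only transform is the Y-flip y_m = 173.60 − y_svg.

Shape 1 is a closed polygon drawn with `<path>`. Its stroke #ff00ff means score at S571, F1825. After flipping Y the toolpath is (68.34,38.17) → (10.10,156.15) → (54.22,62.83) → (83.02,87.39) → (68.34,38.17), returning to the start.

Shape 2 is a cubic bezier drawn with `<path>`. Its stroke #ff00ff means score at S571, F1825. After flipping Y the toolpath is (20.40,85.88) → (29.99,92.22) → (65.10,98.88) → (98.43,99.34) → (102.63,87.07).

Shape 3 is a rectangle drawn with `<path>`. Its stroke #ff00ff means score at S571, F1825. After flipping Y the toolpath is (54.72,108.89) → (63.63,108.89) → (63.63,70.17) → (54.72,70.17) → (54.72,108.89), returning to the start.

Shape 4 is a cubic bezier drawn with `<path>`. Its stroke #ff00ff means score at S571, F1825. After flipping Y the toolpath is (36.87,45.27) → (44.31,61.62) → (58.41,95.38) → (73.03,133.16) → (82.06,161.54).

Shape 5 is a closed polygon drawn with `<path>`. Its stroke #ff8800 means engrave at S372, F3818. After flipping Y the toolpath is (74.90,108.72) → (66.97,59.12) → (78.21,52.55) → (100.10,36.72) → (74.90,108.72), returning to the start.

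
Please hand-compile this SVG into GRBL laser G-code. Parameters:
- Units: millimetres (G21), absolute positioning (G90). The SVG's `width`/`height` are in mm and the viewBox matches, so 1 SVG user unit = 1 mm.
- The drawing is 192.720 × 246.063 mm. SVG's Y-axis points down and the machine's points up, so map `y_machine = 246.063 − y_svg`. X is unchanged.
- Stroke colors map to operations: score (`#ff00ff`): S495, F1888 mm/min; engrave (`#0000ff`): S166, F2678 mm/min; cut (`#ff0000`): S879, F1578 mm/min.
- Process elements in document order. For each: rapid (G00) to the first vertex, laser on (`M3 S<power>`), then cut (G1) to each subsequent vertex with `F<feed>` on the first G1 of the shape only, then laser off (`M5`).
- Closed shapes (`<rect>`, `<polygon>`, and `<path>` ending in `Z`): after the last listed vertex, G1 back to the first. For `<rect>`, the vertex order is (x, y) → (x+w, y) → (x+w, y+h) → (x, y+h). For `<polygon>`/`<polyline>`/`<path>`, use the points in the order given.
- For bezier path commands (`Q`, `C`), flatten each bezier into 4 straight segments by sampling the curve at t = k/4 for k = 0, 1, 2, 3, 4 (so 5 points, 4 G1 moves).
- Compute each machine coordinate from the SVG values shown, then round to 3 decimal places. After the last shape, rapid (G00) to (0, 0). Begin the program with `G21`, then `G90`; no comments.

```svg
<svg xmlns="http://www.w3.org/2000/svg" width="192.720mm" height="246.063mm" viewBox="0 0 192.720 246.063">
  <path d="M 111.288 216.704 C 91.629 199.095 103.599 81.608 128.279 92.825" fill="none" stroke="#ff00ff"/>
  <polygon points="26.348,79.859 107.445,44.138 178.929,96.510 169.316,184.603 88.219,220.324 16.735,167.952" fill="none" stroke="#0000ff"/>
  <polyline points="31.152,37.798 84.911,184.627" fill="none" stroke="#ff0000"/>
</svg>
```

1 u = 1 mm; y_m = 246.063 − y.

[1] `<path>` cubic bezier, #ff00ff→score S495 F1888: (111.288,29.359) → (102.179,57.721) → (103.156,102.108) → (112.448,141.090) → (128.279,153.238)

[2] `<polygon>` regular polygon, #0000ff→engrave S166 F2678: (26.348,166.204) → (107.445,201.925) → (178.929,149.553) → (169.316,61.460) → (88.219,25.739) → (16.735,78.111) → (26.348,166.204) (closed)

[3] `<polyline>` line segment, #ff0000→cut S879 F1578: (31.152,208.265) → (84.911,61.436)

G21
G90
G00 X111.288 Y29.359
M3 S495
G1 X102.179 Y57.721 F1888
G1 X103.156 Y102.108
G1 X112.448 Y141.090
G1 X128.279 Y153.238
M5
G00 X26.348 Y166.204
M3 S166
G1 X107.445 Y201.925 F2678
G1 X178.929 Y149.553
G1 X169.316 Y61.460
G1 X88.219 Y25.739
G1 X16.735 Y78.111
G1 X26.348 Y166.204
M5
G00 X31.152 Y208.265
M3 S879
G1 X84.911 Y61.436 F1578
M5
G00 X0.000 Y0.000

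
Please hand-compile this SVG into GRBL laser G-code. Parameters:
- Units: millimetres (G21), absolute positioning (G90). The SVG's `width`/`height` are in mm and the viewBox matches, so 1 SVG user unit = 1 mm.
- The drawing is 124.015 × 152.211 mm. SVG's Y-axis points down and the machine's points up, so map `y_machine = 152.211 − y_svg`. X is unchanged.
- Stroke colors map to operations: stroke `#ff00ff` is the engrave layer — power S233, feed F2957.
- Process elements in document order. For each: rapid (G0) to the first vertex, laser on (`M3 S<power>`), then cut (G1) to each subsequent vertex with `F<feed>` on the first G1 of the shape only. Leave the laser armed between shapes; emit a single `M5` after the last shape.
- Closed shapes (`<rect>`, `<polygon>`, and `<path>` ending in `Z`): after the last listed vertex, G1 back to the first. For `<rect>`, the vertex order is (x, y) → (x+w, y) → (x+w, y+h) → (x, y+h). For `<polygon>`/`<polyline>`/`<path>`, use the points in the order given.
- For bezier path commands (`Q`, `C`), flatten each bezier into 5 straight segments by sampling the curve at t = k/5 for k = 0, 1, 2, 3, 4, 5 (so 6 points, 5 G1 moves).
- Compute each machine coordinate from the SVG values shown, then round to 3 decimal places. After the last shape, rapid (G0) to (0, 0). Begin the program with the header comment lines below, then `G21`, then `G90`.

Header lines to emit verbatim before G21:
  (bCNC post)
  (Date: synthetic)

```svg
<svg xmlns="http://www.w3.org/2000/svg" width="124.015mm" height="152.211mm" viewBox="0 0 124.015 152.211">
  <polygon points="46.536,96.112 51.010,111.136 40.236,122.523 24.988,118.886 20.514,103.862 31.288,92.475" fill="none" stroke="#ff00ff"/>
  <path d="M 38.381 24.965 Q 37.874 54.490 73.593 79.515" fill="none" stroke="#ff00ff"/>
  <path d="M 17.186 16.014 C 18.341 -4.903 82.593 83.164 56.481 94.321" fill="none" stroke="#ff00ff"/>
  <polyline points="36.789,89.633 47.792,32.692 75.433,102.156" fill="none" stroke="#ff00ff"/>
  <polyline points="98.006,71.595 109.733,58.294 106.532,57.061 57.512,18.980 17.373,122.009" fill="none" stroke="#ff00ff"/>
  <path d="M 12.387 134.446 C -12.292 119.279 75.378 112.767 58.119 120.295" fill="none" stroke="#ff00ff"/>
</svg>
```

(bCNC post)
(Date: synthetic)
G21
G90
G0 X46.536 Y56.099
M3 S233
G1 X51.010 Y41.075 F2957
G1 X40.236 Y29.688
G1 X24.988 Y33.325
G1 X20.514 Y48.349
G1 X31.288 Y59.736
G1 X46.536 Y56.099
G0 X38.381 Y127.246
M3 S233
G1 X39.627 Y115.616 F2957
G1 X43.772 Y104.346
G1 X50.814 Y93.436
G1 X60.754 Y82.886
G1 X73.593 Y72.696
G0 X17.186 Y136.197
M3 S233
G1 X24.223 Y137.156 F2957
G1 X39.037 Y120.882
G1 X54.262 Y96.298
G1 X62.532 Y72.326
G1 X56.481 Y57.890
G0 X36.789 Y62.578
M3 S233
G1 X47.792 Y119.519 F2957
G1 X75.433 Y50.055
G0 X98.006 Y80.616
M3 S233
G1 X109.733 Y93.917 F2957
G1 X106.532 Y95.150
G1 X57.512 Y133.231
G1 X17.373 Y30.202
G0 X12.387 Y17.765
M3 S233
G1 X9.323 Y25.784 F2957
G1 X22.794 Y31.466
G1 X42.370 Y34.555
G1 X57.621 Y34.791
G1 X58.119 Y31.916
M5
G0 X0.000 Y0.000

1 u = 1 mm; y_m = 152.211 − y.

[1] `<polygon>` regular polygon, #ff00ff→engrave S233 F2957: (46.536,56.099) → (51.010,41.075) → (40.236,29.688) → (24.988,33.325) → (20.514,48.349) → (31.288,59.736) → (46.536,56.099) (closed)

[2] `<path>` quadratic bezier, #ff00ff→engrave S233 F2957: (38.381,127.246) → (39.627,115.616) → (43.772,104.346) → (50.814,93.436) → (60.754,82.886) → (73.593,72.696)

[3] `<path>` cubic bezier, #ff00ff→engrave S233 F2957: (17.186,136.197) → (24.223,137.156) → (39.037,120.882) → (54.262,96.298) → (62.532,72.326) → (56.481,57.890)

[4] `<polyline>` open polyline, #ff00ff→engrave S233 F2957: (36.789,62.578) → (47.792,119.519) → (75.433,50.055)

[5] `<polyline>` open polyline, #ff00ff→engrave S233 F2957: (98.006,80.616) → (109.733,93.917) → (106.532,95.150) → (57.512,133.231) → (17.373,30.202)

[6] `<path>` cubic bezier, #ff00ff→engrave S233 F2957: (12.387,17.765) → (9.323,25.784) → (22.794,31.466) → (42.370,34.555) → (57.621,34.791) → (58.119,31.916)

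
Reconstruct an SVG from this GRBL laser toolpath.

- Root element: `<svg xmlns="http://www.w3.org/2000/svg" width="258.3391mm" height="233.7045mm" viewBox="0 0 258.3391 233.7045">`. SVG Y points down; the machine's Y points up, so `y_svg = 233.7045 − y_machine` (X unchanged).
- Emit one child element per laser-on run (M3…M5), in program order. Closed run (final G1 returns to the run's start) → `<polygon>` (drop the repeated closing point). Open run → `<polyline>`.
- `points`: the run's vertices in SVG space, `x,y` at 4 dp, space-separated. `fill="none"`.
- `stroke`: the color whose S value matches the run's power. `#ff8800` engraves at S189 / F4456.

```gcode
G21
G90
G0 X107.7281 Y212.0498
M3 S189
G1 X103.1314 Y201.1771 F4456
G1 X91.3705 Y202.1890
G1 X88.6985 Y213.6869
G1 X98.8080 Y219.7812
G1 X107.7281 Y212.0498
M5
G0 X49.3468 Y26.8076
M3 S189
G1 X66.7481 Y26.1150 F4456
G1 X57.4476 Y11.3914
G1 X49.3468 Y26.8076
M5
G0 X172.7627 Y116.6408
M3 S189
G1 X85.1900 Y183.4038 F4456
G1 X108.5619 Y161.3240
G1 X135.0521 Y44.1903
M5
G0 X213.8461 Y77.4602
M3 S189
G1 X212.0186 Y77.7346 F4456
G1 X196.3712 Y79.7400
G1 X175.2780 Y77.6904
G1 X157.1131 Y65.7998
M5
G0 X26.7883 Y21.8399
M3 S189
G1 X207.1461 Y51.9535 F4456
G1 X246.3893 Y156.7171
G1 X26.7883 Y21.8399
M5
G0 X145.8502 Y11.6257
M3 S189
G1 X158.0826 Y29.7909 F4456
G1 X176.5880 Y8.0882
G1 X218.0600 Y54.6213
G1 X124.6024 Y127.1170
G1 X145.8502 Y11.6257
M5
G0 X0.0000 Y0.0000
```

<svg xmlns="http://www.w3.org/2000/svg" width="258.3391mm" height="233.7045mm" viewBox="0 0 258.3391 233.7045">
  <polygon points="107.7281,21.6547 103.1314,32.5274 91.3705,31.5155 88.6985,20.0176 98.8080,13.9233" fill="none" stroke="#ff8800"/>
  <polygon points="49.3468,206.8969 66.7481,207.5895 57.4476,222.3131" fill="none" stroke="#ff8800"/>
  <polyline points="172.7627,117.0637 85.1900,50.3007 108.5619,72.3805 135.0521,189.5142" fill="none" stroke="#ff8800"/>
  <polyline points="213.8461,156.2443 212.0186,155.9699 196.3712,153.9645 175.2780,156.0141 157.1131,167.9047" fill="none" stroke="#ff8800"/>
  <polygon points="26.7883,211.8646 207.1461,181.7510 246.3893,76.9874" fill="none" stroke="#ff8800"/>
  <polygon points="145.8502,222.0788 158.0826,203.9136 176.5880,225.6163 218.0600,179.0832 124.6024,106.5875" fill="none" stroke="#ff8800"/>
</svg>

Machine Y-up, SVG Y-down with viewBox height 233.7045, so y_svg = 233.7045 − y_machine; X carries over. Every run uses S189, so all elements get stroke `#ff8800` (engrave).

Run 1: The run returns to its start, so emit a `<polygon>` with points (Y-flipped): 107.7281,21.6547 103.1314,32.5274 91.3705,31.5155 88.6985,20.0176 98.8080,13.9233.

Run 2: The run returns to its start, so emit a `<polygon>` with points (Y-flipped): 49.3468,206.8969 66.7481,207.5895 57.4476,222.3131.

Run 3: The run is open, so emit a `<polyline>` with points (Y-flipped): 172.7627,117.0637 85.1900,50.3007 108.5619,72.3805 135.0521,189.5142.

Run 4: The run is open, so emit a `<polyline>` with points (Y-flipped): 213.8461,156.2443 212.0186,155.9699 196.3712,153.9645 175.2780,156.0141 157.1131,167.9047.

Run 5: The run returns to its start, so emit a `<polygon>` with points (Y-flipped): 26.7883,211.8646 207.1461,181.7510 246.3893,76.9874.

Run 6: The run returns to its start, so emit a `<polygon>` with points (Y-flipped): 145.8502,222.0788 158.0826,203.9136 176.5880,225.6163 218.0600,179.0832 124.6024,106.5875.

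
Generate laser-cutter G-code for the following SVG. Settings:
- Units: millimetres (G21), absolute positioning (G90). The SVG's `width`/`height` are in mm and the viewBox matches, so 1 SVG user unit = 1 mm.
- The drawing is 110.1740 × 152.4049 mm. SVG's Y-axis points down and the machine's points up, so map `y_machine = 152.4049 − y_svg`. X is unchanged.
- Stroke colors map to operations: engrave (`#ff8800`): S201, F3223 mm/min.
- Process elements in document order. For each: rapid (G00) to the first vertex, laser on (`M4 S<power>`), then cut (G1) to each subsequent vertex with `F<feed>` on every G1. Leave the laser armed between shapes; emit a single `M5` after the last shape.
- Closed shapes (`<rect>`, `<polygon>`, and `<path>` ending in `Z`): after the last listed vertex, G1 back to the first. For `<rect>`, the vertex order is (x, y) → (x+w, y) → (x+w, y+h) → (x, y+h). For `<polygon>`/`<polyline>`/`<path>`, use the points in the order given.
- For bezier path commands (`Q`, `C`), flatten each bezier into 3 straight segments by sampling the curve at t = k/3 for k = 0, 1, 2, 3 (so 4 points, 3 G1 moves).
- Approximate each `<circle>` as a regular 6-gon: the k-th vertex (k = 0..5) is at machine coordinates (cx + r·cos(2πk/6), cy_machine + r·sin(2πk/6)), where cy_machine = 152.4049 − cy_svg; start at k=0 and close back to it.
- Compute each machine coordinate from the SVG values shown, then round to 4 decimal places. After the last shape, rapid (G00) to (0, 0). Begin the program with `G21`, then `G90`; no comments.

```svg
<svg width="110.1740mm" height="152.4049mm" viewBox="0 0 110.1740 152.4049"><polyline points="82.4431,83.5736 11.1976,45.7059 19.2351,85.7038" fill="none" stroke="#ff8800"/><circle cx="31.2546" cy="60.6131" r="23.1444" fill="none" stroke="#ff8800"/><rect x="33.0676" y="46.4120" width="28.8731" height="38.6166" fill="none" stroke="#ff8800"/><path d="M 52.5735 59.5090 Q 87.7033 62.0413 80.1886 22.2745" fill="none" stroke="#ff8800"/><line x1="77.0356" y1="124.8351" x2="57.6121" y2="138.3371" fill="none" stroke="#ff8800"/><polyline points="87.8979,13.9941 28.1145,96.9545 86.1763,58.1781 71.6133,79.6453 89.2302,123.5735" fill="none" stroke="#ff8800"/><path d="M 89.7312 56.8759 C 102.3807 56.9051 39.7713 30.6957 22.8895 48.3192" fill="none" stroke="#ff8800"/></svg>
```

1 u = 1 mm; y_m = 152.4049 − y.

[1] `<polyline>` open polyline, #ff8800→engrave S201 F3223: (82.4431,68.8313) → (11.1976,106.6990) → (19.2351,66.7011)

[2] `<circle>` circle, #ff8800→engrave S201 F3223: (54.3990,91.7918) → (42.8268,111.8354) → (19.6824,111.8354) → (8.1102,91.7918) → (19.6824,71.7482) → (42.8268,71.7482) → (54.3990,91.7918) (closed)

[3] `<rect>` rectangle, #ff8800→engrave S201 F3223: (33.0676,105.9929) → (61.9407,105.9929) → (61.9407,67.3763) → (33.0676,67.3763) → (33.0676,105.9929) (closed)

[4] `<path>` quadratic bezier, #ff8800→engrave S201 F3223: (52.5735,92.8959) → (71.2551,95.9076) → (80.4601,108.3191) → (80.1886,130.1304)

[5] `<line>` line segment, #ff8800→engrave S201 F3223: (77.0356,27.5698) → (57.6121,14.0678)

[6] `<polyline>` open polyline, #ff8800→engrave S201 F3223: (87.8979,138.4108) → (28.1145,55.4504) → (86.1763,94.2268) → (71.6133,72.7596) → (89.2302,28.8314)

[7] `<path>` cubic bezier, #ff8800→engrave S201 F3223: (89.7312,95.5290) → (81.7754,101.6508) → (50.5329,109.6935) → (22.8895,104.0857)

G21
G90
G00 X82.4431 Y68.8313
M4 S201
G1 X11.1976 Y106.6990 F3223
G1 X19.2351 Y66.7011 F3223
G00 X54.3990 Y91.7918
M4 S201
G1 X42.8268 Y111.8354 F3223
G1 X19.6824 Y111.8354 F3223
G1 X8.1102 Y91.7918 F3223
G1 X19.6824 Y71.7482 F3223
G1 X42.8268 Y71.7482 F3223
G1 X54.3990 Y91.7918 F3223
G00 X33.0676 Y105.9929
M4 S201
G1 X61.9407 Y105.9929 F3223
G1 X61.9407 Y67.3763 F3223
G1 X33.0676 Y67.3763 F3223
G1 X33.0676 Y105.9929 F3223
G00 X52.5735 Y92.8959
M4 S201
G1 X71.2551 Y95.9076 F3223
G1 X80.4601 Y108.3191 F3223
G1 X80.1886 Y130.1304 F3223
G00 X77.0356 Y27.5698
M4 S201
G1 X57.6121 Y14.0678 F3223
G00 X87.8979 Y138.4108
M4 S201
G1 X28.1145 Y55.4504 F3223
G1 X86.1763 Y94.2268 F3223
G1 X71.6133 Y72.7596 F3223
G1 X89.2302 Y28.8314 F3223
G00 X89.7312 Y95.5290
M4 S201
G1 X81.7754 Y101.6508 F3223
G1 X50.5329 Y109.6935 F3223
G1 X22.8895 Y104.0857 F3223
M5
G00 X0.0000 Y0.0000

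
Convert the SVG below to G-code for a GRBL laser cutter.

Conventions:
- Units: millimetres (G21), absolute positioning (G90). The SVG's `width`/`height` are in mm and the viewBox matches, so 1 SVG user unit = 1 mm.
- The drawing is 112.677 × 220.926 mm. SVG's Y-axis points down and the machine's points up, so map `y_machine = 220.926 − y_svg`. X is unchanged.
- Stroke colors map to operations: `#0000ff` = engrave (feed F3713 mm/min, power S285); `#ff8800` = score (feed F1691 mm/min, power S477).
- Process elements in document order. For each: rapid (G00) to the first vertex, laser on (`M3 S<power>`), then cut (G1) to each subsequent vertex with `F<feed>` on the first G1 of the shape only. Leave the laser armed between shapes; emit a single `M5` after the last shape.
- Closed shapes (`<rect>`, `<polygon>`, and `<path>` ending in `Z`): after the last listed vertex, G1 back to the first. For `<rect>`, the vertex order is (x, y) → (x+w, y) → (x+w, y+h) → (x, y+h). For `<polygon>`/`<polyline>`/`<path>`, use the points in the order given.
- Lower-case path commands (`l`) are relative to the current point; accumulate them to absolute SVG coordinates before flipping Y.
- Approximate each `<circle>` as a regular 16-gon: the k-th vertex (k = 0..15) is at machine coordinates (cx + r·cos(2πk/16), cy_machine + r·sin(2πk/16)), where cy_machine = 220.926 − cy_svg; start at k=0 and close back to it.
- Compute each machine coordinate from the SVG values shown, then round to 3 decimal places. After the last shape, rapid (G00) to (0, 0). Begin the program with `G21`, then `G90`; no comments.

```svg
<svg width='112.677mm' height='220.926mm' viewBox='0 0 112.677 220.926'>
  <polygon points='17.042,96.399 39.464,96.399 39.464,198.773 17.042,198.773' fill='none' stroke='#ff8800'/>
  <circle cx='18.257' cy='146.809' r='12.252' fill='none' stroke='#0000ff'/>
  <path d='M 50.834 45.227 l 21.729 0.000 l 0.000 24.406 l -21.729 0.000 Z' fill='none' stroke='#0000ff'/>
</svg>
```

1 u = 1 mm; y_m = 220.926 − y.

[1] `<polygon>` rectangle, #ff8800→score S477 F1691: (17.042,124.527) → (39.464,124.527) → (39.464,22.153) → (17.042,22.153) → (17.042,124.527) (closed)

[2] `<circle>` circle, #0000ff→engrave S285 F3713: (30.509,74.117) → (29.576,78.806) → (26.920,82.780) → (22.946,85.436) → (18.257,86.369) → (13.568,85.436) → (9.594,82.780) → (6.938,78.806) → (6.005,74.117) → (6.938,69.428) → (9.594,65.454) → (13.568,62.798) → (18.257,61.865) → (22.946,62.798) → (26.920,65.454) → (29.576,69.428) → (30.509,74.117) (closed)

[3] `<path>` rectangle, #0000ff→engrave S285 F3713: (50.834,175.699) → (72.563,175.699) → (72.563,151.293) → (50.834,151.293) → (50.834,175.699) (closed)

G21
G90
G00 X17.042 Y124.527
M3 S477
G1 X39.464 Y124.527 F1691
G1 X39.464 Y22.153
G1 X17.042 Y22.153
G1 X17.042 Y124.527
G00 X30.509 Y74.117
M3 S285
G1 X29.576 Y78.806 F3713
G1 X26.920 Y82.780
G1 X22.946 Y85.436
G1 X18.257 Y86.369
G1 X13.568 Y85.436
G1 X9.594 Y82.780
G1 X6.938 Y78.806
G1 X6.005 Y74.117
G1 X6.938 Y69.428
G1 X9.594 Y65.454
G1 X13.568 Y62.798
G1 X18.257 Y61.865
G1 X22.946 Y62.798
G1 X26.920 Y65.454
G1 X29.576 Y69.428
G1 X30.509 Y74.117
G00 X50.834 Y175.699
M3 S285
G1 X72.563 Y175.699 F3713
G1 X72.563 Y151.293
G1 X50.834 Y151.293
G1 X50.834 Y175.699
M5
G00 X0.000 Y0.000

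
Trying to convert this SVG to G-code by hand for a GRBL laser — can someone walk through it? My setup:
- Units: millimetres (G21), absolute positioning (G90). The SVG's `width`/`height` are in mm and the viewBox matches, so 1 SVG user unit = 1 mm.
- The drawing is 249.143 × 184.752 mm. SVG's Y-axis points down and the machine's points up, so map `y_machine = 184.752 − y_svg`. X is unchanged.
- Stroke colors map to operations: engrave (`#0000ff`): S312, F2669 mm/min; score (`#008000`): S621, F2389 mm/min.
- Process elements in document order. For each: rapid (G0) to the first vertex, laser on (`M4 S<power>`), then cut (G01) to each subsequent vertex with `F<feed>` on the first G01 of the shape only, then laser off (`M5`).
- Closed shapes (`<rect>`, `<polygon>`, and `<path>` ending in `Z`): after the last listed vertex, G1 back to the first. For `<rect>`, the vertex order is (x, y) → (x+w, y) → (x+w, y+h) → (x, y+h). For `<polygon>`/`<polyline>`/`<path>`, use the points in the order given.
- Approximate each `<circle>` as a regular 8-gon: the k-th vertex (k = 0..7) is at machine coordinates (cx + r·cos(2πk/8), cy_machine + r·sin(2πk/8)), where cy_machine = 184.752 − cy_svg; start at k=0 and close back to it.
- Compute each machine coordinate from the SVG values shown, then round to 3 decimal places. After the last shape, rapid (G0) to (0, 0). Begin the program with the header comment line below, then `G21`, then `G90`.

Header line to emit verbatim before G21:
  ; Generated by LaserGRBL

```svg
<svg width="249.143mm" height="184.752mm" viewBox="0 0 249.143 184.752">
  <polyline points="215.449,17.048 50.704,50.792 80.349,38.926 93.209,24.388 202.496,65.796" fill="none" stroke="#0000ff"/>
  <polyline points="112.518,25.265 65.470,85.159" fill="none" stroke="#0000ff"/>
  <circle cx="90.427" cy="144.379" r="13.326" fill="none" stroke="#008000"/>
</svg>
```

; Generated by LaserGRBL
G21
G90
G0 X215.449 Y167.704
M4 S312
G01 X50.704 Y133.960 F2669
G01 X80.349 Y145.826
G01 X93.209 Y160.364
G01 X202.496 Y118.956
M5
G0 X112.518 Y159.487
M4 S312
G01 X65.470 Y99.593 F2669
M5
G0 X103.753 Y40.373
M4 S621
G01 X99.850 Y49.796 F2389
G01 X90.427 Y53.699
G01 X81.004 Y49.796
G01 X77.101 Y40.373
G01 X81.004 Y30.950
G01 X90.427 Y27.047
G01 X99.850 Y30.950
G01 X103.753 Y40.373
M5
G0 X0.000 Y0.000

1 u = 1 mm; y_m = 184.752 − y.

[1] `<polyline>` open polyline, #0000ff→engrave S312 F2669: (215.449,167.704) → (50.704,133.960) → (80.349,145.826) → (93.209,160.364) → (202.496,118.956)

[2] `<polyline>` line segment, #0000ff→engrave S312 F2669: (112.518,159.487) → (65.470,99.593)

[3] `<circle>` circle, #008000→score S621 F2389: (103.753,40.373) → (99.850,49.796) → (90.427,53.699) → (81.004,49.796) → (77.101,40.373) → (81.004,30.950) → (90.427,27.047) → (99.850,30.950) → (103.753,40.373) (closed)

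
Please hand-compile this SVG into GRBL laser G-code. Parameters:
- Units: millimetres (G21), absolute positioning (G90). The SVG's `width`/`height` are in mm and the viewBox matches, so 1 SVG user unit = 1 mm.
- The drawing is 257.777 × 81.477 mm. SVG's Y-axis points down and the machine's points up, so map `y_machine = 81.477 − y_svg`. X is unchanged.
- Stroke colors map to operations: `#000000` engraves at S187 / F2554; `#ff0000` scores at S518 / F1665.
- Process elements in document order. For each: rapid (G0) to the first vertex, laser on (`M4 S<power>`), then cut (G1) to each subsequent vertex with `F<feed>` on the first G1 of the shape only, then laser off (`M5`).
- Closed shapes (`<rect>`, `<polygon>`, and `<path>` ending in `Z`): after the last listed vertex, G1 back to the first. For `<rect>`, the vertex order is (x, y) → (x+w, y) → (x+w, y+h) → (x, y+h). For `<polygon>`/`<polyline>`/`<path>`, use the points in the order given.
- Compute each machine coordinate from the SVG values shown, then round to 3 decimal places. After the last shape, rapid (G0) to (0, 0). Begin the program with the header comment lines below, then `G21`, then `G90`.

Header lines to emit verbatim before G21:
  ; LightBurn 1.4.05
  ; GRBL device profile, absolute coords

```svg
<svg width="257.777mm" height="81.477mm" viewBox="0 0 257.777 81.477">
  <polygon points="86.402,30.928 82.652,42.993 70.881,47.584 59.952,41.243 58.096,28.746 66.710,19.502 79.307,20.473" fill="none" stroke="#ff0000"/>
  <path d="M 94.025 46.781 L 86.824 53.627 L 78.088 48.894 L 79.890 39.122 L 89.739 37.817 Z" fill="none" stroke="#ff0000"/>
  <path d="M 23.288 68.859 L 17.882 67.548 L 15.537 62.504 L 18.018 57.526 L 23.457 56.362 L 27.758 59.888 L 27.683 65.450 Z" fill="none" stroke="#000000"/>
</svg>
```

; LightBurn 1.4.05
; GRBL device profile, absolute coords
G21
G90
G0 X86.402 Y50.549
M4 S518
G1 X82.652 Y38.484 F1665
G1 X70.881 Y33.893
G1 X59.952 Y40.234
G1 X58.096 Y52.731
G1 X66.710 Y61.975
G1 X79.307 Y61.004
G1 X86.402 Y50.549
M5
G0 X94.025 Y34.696
M4 S518
G1 X86.824 Y27.850 F1665
G1 X78.088 Y32.583
G1 X79.890 Y42.355
G1 X89.739 Y43.660
G1 X94.025 Y34.696
M5
G0 X23.288 Y12.618
M4 S187
G1 X17.882 Y13.929 F2554
G1 X15.537 Y18.973
G1 X18.018 Y23.951
G1 X23.457 Y25.115
G1 X27.758 Y21.589
G1 X27.683 Y16.027
G1 X23.288 Y12.618
M5
G0 X0.000 Y0.000

viewBox `0 0 257.777 81.477` with mm width/height → 1 unit = 1 mm. Flip: y_m = 81.477 − y_svg.

**Shape 1** — `<polygon>` regular polygon, stroke `#ff0000` → score (S518, F1665). Machine vertices: (86.402,50.549) → (82.652,38.484) → (70.881,33.893) → (59.952,40.234) → (58.096,52.731) → (66.710,61.975) → (79.307,61.004) → (86.402,50.549). Closed: final G1 returns to the first vertex.

**Shape 2** — `<path>` regular polygon, stroke `#ff0000` → score (S518, F1665). Machine vertices: (94.025,34.696) → (86.824,27.850) → (78.088,32.583) → (79.890,42.355) → (89.739,43.660) → (94.025,34.696). Closed: final G1 returns to the first vertex.

**Shape 3** — `<path>` regular polygon, stroke `#000000` → engrave (S187, F2554). Machine vertices: (23.288,12.618) → (17.882,13.929) → (15.537,18.973) → (18.018,23.951) → (23.457,25.115) → (27.758,21.589) → (27.683,16.027) → (23.288,12.618). Closed: final G1 returns to the first vertex.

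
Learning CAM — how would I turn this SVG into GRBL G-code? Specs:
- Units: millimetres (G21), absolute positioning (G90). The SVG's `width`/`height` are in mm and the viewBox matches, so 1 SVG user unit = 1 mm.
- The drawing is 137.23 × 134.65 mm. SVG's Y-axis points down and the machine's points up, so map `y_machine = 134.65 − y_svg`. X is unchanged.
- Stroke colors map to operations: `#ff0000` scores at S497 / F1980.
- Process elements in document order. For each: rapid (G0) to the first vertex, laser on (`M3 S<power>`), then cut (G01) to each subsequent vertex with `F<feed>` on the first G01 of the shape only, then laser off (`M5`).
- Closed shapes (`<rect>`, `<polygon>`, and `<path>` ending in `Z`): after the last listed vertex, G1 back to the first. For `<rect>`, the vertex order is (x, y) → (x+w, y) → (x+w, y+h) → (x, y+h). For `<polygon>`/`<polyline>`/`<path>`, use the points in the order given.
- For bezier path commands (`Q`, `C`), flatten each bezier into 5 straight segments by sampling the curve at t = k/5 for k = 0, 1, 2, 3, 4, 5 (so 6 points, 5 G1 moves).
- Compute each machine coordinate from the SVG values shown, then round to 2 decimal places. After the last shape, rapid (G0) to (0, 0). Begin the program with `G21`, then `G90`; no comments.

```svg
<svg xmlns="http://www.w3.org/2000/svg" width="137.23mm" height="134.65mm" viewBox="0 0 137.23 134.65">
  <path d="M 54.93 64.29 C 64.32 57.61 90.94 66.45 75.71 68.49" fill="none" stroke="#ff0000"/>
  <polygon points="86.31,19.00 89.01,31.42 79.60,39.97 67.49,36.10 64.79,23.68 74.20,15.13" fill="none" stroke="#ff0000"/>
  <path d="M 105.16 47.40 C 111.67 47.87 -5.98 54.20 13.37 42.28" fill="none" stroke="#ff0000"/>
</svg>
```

1 u = 1 mm; y_m = 134.65 − y.

[1] `<path>` cubic bezier, #ff0000→score S497 F1980: (54.93,70.36) → (62.16,72.68) → (70.69,72.35) → (77.68,70.44) → (80.30,68.02) → (75.71,66.16)

[2] `<polygon>` regular polygon, #ff0000→score S497 F1980: (86.31,115.65) → (89.01,103.23) → (79.60,94.68) → (67.49,98.55) → (64.79,110.97) → (74.20,119.52) → (86.31,115.65) (closed)

[3] `<path>` cubic bezier, #ff0000→score S497 F1980: (105.16,87.25) → (96.26,86.46) → (70.09,85.42) → (39.20,85.28) → (16.11,87.22) → (13.37,92.37)

G21
G90
G0 X54.93 Y70.36
M3 S497
G01 X62.16 Y72.68 F1980
G01 X70.69 Y72.35
G01 X77.68 Y70.44
G01 X80.30 Y68.02
G01 X75.71 Y66.16
M5
G0 X86.31 Y115.65
M3 S497
G01 X89.01 Y103.23 F1980
G01 X79.60 Y94.68
G01 X67.49 Y98.55
G01 X64.79 Y110.97
G01 X74.20 Y119.52
G01 X86.31 Y115.65
M5
G0 X105.16 Y87.25
M3 S497
G01 X96.26 Y86.46 F1980
G01 X70.09 Y85.42
G01 X39.20 Y85.28
G01 X16.11 Y87.22
G01 X13.37 Y92.37
M5
G0 X0.00 Y0.00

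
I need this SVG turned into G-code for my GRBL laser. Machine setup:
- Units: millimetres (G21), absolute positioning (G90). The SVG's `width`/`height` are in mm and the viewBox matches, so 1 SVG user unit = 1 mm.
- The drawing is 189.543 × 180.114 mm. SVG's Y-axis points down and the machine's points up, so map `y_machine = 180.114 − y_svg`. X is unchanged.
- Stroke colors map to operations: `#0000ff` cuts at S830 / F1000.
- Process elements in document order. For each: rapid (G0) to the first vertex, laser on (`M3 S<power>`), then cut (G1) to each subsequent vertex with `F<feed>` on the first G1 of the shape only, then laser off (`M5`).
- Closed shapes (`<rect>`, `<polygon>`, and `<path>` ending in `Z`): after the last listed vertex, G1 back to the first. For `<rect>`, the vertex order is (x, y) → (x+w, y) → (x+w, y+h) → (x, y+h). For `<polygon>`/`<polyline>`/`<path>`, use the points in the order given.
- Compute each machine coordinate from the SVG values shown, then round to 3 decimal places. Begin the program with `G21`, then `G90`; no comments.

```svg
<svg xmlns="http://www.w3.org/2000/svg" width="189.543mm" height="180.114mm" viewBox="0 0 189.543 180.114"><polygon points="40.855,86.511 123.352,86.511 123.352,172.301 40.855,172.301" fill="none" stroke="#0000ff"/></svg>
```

G21
G90
G0 X40.855 Y93.603
M3 S830
G1 X123.352 Y93.603 F1000
G1 X123.352 Y7.813
G1 X40.855 Y7.813
G1 X40.855 Y93.603
M5

Since the viewBox matches the mm dimensions, user units are millimetres directly. The only transform is the Y-flip y_m = 180.114 − y_svg.

Shape 1 is a rectangle drawn with `<polygon>`. Its stroke #0000ff means cut at S830, F1000. After flipping Y the toolpath is (40.855,93.603) → (123.352,93.603) → (123.352,7.813) → (40.855,7.813) → (40.855,93.603), returning to the start.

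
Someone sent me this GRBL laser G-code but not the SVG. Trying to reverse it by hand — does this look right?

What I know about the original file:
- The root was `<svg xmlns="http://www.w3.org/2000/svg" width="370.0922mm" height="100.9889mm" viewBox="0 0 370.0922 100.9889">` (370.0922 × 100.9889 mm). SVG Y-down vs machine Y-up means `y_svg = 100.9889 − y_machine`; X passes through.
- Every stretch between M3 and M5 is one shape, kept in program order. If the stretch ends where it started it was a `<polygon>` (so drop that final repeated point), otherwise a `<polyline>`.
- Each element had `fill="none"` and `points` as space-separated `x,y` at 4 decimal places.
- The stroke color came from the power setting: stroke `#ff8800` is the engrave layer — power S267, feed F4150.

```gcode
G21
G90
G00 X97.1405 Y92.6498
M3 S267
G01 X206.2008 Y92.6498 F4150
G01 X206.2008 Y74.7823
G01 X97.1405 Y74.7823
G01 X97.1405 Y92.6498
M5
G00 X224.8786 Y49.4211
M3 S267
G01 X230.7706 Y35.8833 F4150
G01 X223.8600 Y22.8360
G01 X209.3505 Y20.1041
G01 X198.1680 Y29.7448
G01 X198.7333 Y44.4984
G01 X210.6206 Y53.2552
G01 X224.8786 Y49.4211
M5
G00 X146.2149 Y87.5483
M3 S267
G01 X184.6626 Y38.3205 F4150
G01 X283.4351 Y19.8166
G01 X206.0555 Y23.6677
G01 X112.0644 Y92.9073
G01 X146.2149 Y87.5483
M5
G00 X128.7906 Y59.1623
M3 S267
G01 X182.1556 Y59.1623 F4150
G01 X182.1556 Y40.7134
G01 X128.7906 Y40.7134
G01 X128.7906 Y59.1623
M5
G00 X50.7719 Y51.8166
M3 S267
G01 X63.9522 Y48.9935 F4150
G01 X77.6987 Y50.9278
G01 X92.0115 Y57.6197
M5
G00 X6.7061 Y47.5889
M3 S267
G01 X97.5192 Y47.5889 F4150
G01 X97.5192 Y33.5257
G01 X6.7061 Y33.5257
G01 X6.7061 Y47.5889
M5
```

<svg xmlns="http://www.w3.org/2000/svg" width="370.0922mm" height="100.9889mm" viewBox="0 0 370.0922 100.9889">
  <polygon points="97.1405,8.3391 206.2008,8.3391 206.2008,26.2066 97.1405,26.2066" fill="none" stroke="#ff8800"/>
  <polygon points="224.8786,51.5678 230.7706,65.1056 223.8600,78.1529 209.3505,80.8848 198.1680,71.2441 198.7333,56.4905 210.6206,47.7337" fill="none" stroke="#ff8800"/>
  <polygon points="146.2149,13.4406 184.6626,62.6684 283.4351,81.1723 206.0555,77.3212 112.0644,8.0816" fill="none" stroke="#ff8800"/>
  <polygon points="128.7906,41.8266 182.1556,41.8266 182.1556,60.2755 128.7906,60.2755" fill="none" stroke="#ff8800"/>
  <polyline points="50.7719,49.1723 63.9522,51.9954 77.6987,50.0611 92.0115,43.3692" fill="none" stroke="#ff8800"/>
  <polygon points="6.7061,53.4000 97.5192,53.4000 97.5192,67.4632 6.7061,67.4632" fill="none" stroke="#ff8800"/>
</svg>

Each laser-on run becomes one SVG element. Flip Y back into SVG space with y_svg = 100.9889 − y_machine. Every run uses S267, so all elements get stroke `#ff8800` (engrave).

Run 1: The run returns to its start, so emit a `<polygon>` with points (Y-flipped): 97.1405,8.3391 206.2008,8.3391 206.2008,26.2066 97.1405,26.2066.

Run 2: The run returns to its start, so emit a `<polygon>` with points (Y-flipped): 224.8786,51.5678 230.7706,65.1056 223.8600,78.1529 209.3505,80.8848 198.1680,71.2441 198.7333,56.4905 210.6206,47.7337.

Run 3: The run returns to its start, so emit a `<polygon>` with points (Y-flipped): 146.2149,13.4406 184.6626,62.6684 283.4351,81.1723 206.0555,77.3212 112.0644,8.0816.

Run 4: The run returns to its start, so emit a `<polygon>` with points (Y-flipped): 128.7906,41.8266 182.1556,41.8266 182.1556,60.2755 128.7906,60.2755.

Run 5: The run is open, so emit a `<polyline>` with points (Y-flipped): 50.7719,49.1723 63.9522,51.9954 77.6987,50.0611 92.0115,43.3692.

Run 6: The run returns to its start, so emit a `<polygon>` with points (Y-flipped): 6.7061,53.4000 97.5192,53.4000 97.5192,67.4632 6.7061,67.4632.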